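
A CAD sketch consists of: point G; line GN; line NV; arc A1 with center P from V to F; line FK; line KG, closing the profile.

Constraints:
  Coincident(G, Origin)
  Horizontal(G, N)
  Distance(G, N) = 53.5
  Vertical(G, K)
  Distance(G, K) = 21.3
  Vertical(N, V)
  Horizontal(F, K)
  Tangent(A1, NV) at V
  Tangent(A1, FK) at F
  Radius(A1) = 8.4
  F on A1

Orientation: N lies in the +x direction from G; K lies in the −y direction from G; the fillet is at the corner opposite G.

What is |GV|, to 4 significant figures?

55.03

G is at the origin; GN is horizontal with |GN| = 53.5 and N on the +x side, so N = (53.50, 0.000). G and K share the same x with |GK| = 21.3 and K on the −y side, so K = (0.000, -21.30). The virtual corner opposite G is at (53.50, -21.30). Since A1 is tangent to NV there, PV ⟂ NV and tangency of A1 to FK means the radius PF is perpendicular to FK, with radius 8.4, so the center P sits 8.4 in from both sides at P = (45.10, -12.90). That places the tangent points at V = (53.50, -12.90) on NV and F = (45.10, -21.30) on FK. Then |GV| = |V − G| = 55.03.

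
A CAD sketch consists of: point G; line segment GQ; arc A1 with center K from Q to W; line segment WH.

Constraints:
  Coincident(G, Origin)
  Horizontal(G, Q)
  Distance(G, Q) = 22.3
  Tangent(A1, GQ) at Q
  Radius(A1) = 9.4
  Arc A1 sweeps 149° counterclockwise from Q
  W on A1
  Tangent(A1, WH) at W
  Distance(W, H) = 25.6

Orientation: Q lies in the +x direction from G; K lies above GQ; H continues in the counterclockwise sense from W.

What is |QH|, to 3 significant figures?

35.1

G is at the origin; G and Q share the same y with |GQ| = 22.3 and Q on the +x side, so Q = (22.3, 0.00). The tangent condition forces KQ to be normal to GQ, so K = Q + (0, 9.4) = (22.3, 9.40). On A1, Q sits at bearing -90° from K; a 149° counterclockwise sweep puts W at bearing 59°, so W = K + 9.4·(cos 59°, sin 59°) = (27.1, 17.5). Tangency of A1 to WH means the radius KW is perpendicular to WH, so WH runs along (−sin 59°, cos 59°); with |WH| = 25.6, H = (5.20, 30.6). Then |QH| = |H − Q| = 35.1.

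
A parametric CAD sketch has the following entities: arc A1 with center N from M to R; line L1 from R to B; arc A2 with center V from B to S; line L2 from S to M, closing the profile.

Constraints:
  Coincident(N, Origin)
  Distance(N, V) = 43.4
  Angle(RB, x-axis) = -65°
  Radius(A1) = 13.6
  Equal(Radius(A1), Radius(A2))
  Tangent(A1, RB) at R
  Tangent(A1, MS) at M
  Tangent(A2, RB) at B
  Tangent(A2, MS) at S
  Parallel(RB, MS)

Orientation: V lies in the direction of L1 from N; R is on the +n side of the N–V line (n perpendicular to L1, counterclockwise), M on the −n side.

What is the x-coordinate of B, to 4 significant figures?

30.67

Tangency of A1 to both parallel lines with radius 13.6 puts R and M at N ± 13.6·n: R = (12.33, 5.748), M = (-12.33, -5.748). Equal radii place B and S the same way about V: B = V + 13.6·n = (30.67, -33.59), S = V − 13.6·n = (6.016, -45.08). So B.x = 30.67.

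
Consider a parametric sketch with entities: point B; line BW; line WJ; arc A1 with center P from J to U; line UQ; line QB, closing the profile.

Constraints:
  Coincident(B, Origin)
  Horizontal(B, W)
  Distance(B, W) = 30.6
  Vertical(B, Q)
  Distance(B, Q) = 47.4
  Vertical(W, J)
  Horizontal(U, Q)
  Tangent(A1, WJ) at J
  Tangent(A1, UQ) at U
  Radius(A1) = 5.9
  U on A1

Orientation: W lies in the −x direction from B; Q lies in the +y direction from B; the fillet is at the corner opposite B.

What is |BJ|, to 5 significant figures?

51.562

B is at the origin; BW is horizontal with |BW| = 30.6 and W on the −x side, so W = (-30.600, 0.0000). B and Q share the same x with |BQ| = 47.4 and Q on the +y side, so Q = (0.0000, 47.400). The virtual corner opposite B is at (-30.600, 47.400). Since A1 is tangent to WJ there, PJ ⟂ WJ and A1 meets UQ tangentially, so PU is at right angles to UQ, with radius 5.9, so the center P sits 5.9 in from both sides at P = (-24.700, 41.500). That places the tangent points at J = (-30.600, 41.500) on WJ and U = (-24.700, 47.400) on UQ. Then |BJ| = |J − B| = 51.562.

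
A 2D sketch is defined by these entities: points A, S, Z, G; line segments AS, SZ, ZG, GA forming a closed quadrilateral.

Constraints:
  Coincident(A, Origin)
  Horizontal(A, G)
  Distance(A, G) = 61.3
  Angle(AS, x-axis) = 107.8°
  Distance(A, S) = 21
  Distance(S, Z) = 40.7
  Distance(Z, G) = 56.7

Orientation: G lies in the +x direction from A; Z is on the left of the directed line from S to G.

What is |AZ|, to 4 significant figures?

51.56

Checks: |SZ| = 40.70 ✓; |ZG| = 56.70 ✓.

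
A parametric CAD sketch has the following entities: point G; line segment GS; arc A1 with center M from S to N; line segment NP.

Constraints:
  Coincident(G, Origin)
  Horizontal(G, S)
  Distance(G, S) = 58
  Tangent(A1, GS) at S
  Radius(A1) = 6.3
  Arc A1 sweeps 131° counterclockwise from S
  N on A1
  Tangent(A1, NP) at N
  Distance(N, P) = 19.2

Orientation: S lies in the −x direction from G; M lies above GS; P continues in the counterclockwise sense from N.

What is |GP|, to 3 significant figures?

70.4

On A1, S sits at bearing -90° from M; a 131° counterclockwise sweep puts N at bearing 41°, so N = M + 6.3·(cos 41°, sin 41°) = (-53.2, 10.4). Since A1 is tangent to NP there, MN ⟂ NP, so NP runs along (−sin 41°, cos 41°); with |NP| = 19.2, P = (-65.8, 24.9). Then |GP| = |P − G| = 70.4.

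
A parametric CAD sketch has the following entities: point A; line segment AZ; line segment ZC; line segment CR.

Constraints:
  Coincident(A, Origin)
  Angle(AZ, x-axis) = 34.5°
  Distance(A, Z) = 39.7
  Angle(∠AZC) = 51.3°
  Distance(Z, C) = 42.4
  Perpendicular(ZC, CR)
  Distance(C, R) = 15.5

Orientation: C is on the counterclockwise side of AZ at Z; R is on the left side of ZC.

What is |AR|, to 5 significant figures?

23.425

A is at the origin; AZ runs at 34.5° with length 39.7, so Z = 39.7·(cos 34.5°, sin 34.5°) = (32.718, 22.486). ∠AZC = 51.3°, so ZC runs at 34.5° + (180° − 51.3°) = 163.20° from the x-axis; with |ZC| = 42.4, C = Z + 42.4·(cos 163.20°, sin 163.20°) = (-7.8725, 34.741). The perpendicularity gives CR at right angles to ZC; with |CR| = 15.5 on the left of ZC, R = C + 15.5·(-0.28903, -0.95732) = (-12.353, 19.903). Then |AR| = |R − A| = 23.425.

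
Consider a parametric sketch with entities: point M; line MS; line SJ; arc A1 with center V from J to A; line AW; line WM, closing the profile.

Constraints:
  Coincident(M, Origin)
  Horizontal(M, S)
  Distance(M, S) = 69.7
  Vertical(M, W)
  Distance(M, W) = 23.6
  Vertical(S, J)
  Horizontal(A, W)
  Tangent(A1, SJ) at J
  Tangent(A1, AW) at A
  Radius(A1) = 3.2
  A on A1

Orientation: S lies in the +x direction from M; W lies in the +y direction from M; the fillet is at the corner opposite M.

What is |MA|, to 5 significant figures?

70.564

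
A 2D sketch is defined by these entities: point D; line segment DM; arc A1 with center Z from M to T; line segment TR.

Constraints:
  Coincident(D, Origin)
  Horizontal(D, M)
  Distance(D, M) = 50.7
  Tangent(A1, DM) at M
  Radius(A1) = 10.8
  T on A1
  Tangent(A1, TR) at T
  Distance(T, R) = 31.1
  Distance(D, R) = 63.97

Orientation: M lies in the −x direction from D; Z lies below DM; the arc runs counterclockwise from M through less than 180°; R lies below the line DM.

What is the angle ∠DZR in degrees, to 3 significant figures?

95.4°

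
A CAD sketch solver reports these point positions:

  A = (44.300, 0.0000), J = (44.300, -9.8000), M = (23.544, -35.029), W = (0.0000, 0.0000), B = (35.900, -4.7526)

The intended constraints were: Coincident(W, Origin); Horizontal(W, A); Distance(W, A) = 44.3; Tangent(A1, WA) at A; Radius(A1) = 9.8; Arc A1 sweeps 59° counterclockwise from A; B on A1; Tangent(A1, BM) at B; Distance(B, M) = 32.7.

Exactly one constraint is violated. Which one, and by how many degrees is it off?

Tangent(A1, BM) at B — off by 8.80°.

W = (0.00, 0.00) ✓; W.y = 0.00, A.y = 0.00 ✓; |WA| = 44.30 ✓; ∠(JA, AW) = 90.00° ✓; |JA| = 9.800 ✓; bearing(J→B) − bearing(J→A) = 59.00° ✓; |JB| = 9.800 ✓; ∠(JB, BM) = 81.20° ✗; |BM| = 32.70 ✓.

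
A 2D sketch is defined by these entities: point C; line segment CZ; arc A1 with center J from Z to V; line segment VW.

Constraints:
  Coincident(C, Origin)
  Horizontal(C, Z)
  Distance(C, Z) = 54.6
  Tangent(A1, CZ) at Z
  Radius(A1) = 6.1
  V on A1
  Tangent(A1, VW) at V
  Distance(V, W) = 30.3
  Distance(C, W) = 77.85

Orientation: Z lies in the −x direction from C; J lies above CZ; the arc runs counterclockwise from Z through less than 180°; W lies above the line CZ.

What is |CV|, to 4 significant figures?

51.17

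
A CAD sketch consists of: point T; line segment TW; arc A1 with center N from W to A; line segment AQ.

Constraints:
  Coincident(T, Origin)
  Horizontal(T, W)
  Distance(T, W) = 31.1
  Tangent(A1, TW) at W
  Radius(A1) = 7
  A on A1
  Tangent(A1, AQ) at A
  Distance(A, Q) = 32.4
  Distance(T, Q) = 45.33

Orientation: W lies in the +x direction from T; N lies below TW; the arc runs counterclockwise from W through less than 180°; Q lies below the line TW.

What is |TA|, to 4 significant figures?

25.03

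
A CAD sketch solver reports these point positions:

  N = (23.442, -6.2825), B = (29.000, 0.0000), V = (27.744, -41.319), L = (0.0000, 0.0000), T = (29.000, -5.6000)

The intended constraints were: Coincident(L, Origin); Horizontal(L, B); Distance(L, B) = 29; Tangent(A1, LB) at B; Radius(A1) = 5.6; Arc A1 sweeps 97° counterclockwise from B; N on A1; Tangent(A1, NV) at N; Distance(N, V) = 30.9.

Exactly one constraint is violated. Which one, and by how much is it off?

Distance(N, V) = 30.9 — off by 4.40.

L = (0.00, 0.00) ✓; L.y = 0.00, B.y = 0.00 ✓; |LB| = 29.00 ✓; ∠(TB, BL) = 90.00° ✓; |TB| = 5.600 ✓; bearing(T→N) − bearing(T→B) = 97.00° ✓; |TN| = 5.600 ✓; ∠(TN, NV) = 90.00° ✓; |NV| = 35.30 ✗.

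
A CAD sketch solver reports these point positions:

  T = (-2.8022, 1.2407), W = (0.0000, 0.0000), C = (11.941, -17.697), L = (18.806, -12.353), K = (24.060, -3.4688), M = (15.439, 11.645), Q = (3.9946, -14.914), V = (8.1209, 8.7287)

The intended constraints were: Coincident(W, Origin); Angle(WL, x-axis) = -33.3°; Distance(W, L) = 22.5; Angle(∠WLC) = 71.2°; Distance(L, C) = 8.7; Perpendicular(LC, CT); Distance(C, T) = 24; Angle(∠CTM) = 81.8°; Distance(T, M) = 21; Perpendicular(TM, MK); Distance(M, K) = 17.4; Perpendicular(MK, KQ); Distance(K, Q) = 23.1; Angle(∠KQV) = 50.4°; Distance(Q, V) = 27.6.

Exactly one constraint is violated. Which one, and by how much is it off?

Distance(Q, V) = 27.6 — off by 3.60.

W = (0.00, 0.00) ✓; WL at -33.30° ✓; |WL| = 22.50 ✓; ∠WLC = 71.20° ✓; |LC| = 8.700 ✓; ∠(LC, CT) = 90.00° ✓; |CT| = 24.00 ✓; ∠CTM = 81.80° ✓; |TM| = 21.00 ✓; ∠(TM, MK) = 90.00° ✓; |MK| = 17.40 ✓; ∠(MK, KQ) = 90.00° ✓; |KQ| = 23.10 ✓; ∠KQV = 50.40° ✓; |QV| = 24.00 ✗.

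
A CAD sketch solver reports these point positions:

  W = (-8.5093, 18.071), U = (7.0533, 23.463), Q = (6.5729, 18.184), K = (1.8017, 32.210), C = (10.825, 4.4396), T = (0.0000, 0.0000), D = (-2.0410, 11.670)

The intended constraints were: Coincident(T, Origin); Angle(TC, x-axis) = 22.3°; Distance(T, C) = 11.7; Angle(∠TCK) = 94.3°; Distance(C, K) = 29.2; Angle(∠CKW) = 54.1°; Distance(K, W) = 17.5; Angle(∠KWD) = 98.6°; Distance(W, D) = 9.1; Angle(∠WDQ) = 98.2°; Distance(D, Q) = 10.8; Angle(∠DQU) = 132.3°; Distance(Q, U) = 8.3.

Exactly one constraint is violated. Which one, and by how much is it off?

Distance(Q, U) = 8.3 — off by 3.00.

T = (0.00, 0.00) ✓; TC at 22.30° ✓; |TC| = 11.70 ✓; ∠TCK = 94.30° ✓; |CK| = 29.20 ✓; ∠CKW = 54.10° ✓; |KW| = 17.50 ✓; ∠KWD = 98.60° ✓; |WD| = 9.100 ✓; ∠WDQ = 98.20° ✓; |DQ| = 10.80 ✓; ∠DQU = 132.3° ✓; |QU| = 5.301 ✗.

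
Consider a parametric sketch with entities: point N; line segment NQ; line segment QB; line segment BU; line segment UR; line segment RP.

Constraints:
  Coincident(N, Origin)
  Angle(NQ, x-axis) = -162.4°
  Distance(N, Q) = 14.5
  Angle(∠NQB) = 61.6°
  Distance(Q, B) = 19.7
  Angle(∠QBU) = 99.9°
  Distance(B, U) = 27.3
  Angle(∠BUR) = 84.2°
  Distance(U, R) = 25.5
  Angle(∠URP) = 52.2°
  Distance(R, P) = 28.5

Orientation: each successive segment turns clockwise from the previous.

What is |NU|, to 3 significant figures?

22.5

N is at the origin; NQ runs at -162.4° with length 14.5, so Q = (-13.8, -4.38). ∠NQB = 61.6° gives QB at 79.2° from the x-axis; with |QB| = 19.7, B = (-10.1, 15.0). ∠QBU = 99.9° gives BU at -0.900° from the x-axis; with |BU| = 27.3, U = (17.2, 14.5). Then |NU| = |U − N| = 22.5.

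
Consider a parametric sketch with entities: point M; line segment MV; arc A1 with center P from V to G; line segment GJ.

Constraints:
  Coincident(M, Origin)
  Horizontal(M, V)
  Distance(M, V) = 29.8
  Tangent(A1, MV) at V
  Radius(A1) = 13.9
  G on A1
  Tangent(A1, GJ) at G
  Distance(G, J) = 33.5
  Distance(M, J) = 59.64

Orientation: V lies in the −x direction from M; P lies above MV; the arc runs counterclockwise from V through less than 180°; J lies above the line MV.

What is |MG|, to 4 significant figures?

26.59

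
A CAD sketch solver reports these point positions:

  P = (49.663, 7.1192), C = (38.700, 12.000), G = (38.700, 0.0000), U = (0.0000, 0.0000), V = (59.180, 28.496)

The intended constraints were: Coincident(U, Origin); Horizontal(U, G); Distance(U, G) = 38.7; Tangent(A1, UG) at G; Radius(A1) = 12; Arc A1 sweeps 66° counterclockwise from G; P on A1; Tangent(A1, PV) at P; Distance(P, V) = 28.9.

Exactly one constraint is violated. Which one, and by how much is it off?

Distance(P, V) = 28.9 — off by 5.50.

U = (0.00, 0.00) ✓; U.y = 0.00, G.y = 0.00 ✓; |UG| = 38.70 ✓; ∠(CG, GU) = 90.00° ✓; |CG| = 12.00 ✓; bearing(C→P) − bearing(C→G) = 66.00° ✓; |CP| = 12.00 ✓; ∠(CP, PV) = 90.00° ✓; |PV| = 23.40 ✗.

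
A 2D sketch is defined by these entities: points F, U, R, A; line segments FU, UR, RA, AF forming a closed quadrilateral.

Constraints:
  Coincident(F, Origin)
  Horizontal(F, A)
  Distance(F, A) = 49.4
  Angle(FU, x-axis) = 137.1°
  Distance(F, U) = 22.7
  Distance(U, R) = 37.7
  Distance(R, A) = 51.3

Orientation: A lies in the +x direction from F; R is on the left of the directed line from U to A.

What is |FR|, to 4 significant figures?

39.84

Checks: |UR| = 37.70 ✓; |RA| = 51.30 ✓.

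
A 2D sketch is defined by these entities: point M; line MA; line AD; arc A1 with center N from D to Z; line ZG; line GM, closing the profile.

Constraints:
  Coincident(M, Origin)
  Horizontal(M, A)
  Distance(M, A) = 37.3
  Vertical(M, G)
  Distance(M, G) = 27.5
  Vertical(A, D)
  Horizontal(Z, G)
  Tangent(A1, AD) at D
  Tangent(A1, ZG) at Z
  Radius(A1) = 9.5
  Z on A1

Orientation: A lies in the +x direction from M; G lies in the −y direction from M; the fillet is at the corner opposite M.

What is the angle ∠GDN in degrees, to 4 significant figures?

14.29°

M is at the origin; M and A share the same y with |MA| = 37.3 and A on the +x side, so A = (37.30, 0.000). MG is vertical with |MG| = 27.5 and G on the −y side, so G = (0.000, -27.50). The virtual corner opposite M is at (37.30, -27.50). Since A1 is tangent to AD there, ND ⟂ AD and A1 meets ZG tangentially, so NZ is at right angles to ZG, with radius 9.5, so the center N sits 9.5 in from both sides at N = (27.80, -18.00). That places the tangent points at D = (37.30, -18.00) on AD and Z = (27.80, -27.50) on ZG. Then cos ∠GDN = DG·DN / (|DG||DN|), giving 14.29°.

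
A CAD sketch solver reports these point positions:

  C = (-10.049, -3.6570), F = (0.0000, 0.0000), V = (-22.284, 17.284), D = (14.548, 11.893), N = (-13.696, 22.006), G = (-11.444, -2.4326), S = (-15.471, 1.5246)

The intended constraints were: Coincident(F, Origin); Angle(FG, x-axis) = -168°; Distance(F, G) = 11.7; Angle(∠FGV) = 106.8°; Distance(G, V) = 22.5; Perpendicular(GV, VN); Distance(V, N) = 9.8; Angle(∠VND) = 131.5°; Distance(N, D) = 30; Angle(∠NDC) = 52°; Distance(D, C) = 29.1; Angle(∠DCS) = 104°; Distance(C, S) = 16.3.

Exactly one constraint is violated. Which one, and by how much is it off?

Distance(C, S) = 16.3 — off by 8.80.

F = (0.00, 0.00) ✓; FG at -168.0° ✓; |FG| = 11.70 ✓; ∠FGV = 106.8° ✓; |GV| = 22.50 ✓; ∠(GV, VN) = 90.00° ✓; |VN| = 9.801 ✓; ∠VND = 131.5° ✓; |ND| = 30.00 ✓; ∠NDC = 52.00° ✓; |DC| = 29.10 ✓; ∠DCS = 104.0° ✓; |CS| = 7.500 ✗.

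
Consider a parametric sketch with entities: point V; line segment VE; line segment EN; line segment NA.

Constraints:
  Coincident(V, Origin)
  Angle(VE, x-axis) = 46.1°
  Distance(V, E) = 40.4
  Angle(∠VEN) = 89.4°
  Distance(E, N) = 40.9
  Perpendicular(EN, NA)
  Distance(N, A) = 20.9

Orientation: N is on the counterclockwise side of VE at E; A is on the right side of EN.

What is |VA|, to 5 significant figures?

73.456

V is at the origin; VE runs at 46.1° with length 40.4, so E = 40.4·(cos 46.1°, sin 46.1°) = (28.013, 29.110). ∠VEN = 89.4°, so EN runs at 46.1° + (180° − 89.4°) = 136.70° from the x-axis; with |EN| = 40.9, N = E + 40.9·(cos 136.70°, sin 136.70°) = (-1.7525, 57.160). The perpendicularity gives NA at right angles to EN; with |NA| = 20.9 on the right of EN, A = N + 20.9·(0.68582, 0.72777) = (12.581, 72.371). Then |VA| = |A − V| = 73.456.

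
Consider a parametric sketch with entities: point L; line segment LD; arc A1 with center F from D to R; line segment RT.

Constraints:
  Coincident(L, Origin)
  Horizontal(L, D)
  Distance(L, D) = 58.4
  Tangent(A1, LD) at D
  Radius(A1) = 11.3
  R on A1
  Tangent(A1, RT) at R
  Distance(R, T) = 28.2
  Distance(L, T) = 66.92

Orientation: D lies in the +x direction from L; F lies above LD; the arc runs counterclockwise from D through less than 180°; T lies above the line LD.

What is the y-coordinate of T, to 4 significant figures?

41.15

Checks: ∠(FD, DL) = 90.00° ✓; |FD| = 11.30 ✓; |FR| = 11.30 ✓; ∠(FR, RT) = 90.00° ✓; |RT| = 28.20 ✓; |LT| = 66.92 ✓.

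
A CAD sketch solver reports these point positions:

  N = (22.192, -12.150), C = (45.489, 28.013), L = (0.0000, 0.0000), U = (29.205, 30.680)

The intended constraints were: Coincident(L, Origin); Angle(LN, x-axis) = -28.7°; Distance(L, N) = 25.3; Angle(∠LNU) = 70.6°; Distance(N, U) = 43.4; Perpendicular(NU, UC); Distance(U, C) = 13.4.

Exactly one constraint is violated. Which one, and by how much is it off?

Distance(U, C) = 13.4 — off by 3.10.

L = (0.00, 0.00) ✓; LN at -28.70° ✓; |LN| = 25.30 ✓; ∠LNU = 70.60° ✓; |NU| = 43.40 ✓; ∠(NU, UC) = 90.00° ✓; |UC| = 16.50 ✗.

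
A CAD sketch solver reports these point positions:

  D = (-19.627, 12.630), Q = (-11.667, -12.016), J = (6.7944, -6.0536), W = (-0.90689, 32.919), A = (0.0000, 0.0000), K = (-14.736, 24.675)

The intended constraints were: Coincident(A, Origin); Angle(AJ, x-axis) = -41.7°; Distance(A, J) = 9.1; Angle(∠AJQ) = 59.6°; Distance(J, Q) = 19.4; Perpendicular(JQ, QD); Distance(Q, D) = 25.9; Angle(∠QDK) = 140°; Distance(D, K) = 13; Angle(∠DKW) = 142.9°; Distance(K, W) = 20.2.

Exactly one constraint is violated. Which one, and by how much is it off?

Distance(K, W) = 20.2 — off by 4.10.

A = (0.00, 0.00) ✓; AJ at -41.70° ✓; |AJ| = 9.100 ✓; ∠AJQ = 59.60° ✓; |JQ| = 19.40 ✓; ∠(JQ, QD) = 90.00° ✓; |QD| = 25.90 ✓; ∠QDK = 140.0° ✓; |DK| = 13.00 ✓; ∠DKW = 142.9° ✓; |KW| = 16.10 ✗.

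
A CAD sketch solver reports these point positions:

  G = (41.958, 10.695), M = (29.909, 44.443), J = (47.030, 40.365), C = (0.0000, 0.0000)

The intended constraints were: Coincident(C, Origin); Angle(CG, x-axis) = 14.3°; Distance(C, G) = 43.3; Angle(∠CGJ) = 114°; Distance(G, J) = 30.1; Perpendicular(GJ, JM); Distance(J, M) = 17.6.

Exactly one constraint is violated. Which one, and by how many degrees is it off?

Perpendicular(GJ, JM) — off by 3.70°.

C = (0.00, 0.00) ✓; CG at 14.30° ✓; |CG| = 43.30 ✓; ∠CGJ = 114.0° ✓; |GJ| = 30.10 ✓; ∠(GJ, JM) = 86.30° ✗; |JM| = 17.60 ✓.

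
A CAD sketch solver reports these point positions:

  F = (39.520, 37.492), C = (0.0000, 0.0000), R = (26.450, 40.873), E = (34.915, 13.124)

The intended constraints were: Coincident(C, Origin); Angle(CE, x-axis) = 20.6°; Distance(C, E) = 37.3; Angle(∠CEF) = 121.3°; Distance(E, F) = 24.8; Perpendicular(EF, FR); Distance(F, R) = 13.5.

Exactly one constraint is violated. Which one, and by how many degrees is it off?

Perpendicular(EF, FR) — off by 3.80°.

C = (0.00, 0.00) ✓; CE at 20.60° ✓; |CE| = 37.30 ✓; ∠CEF = 121.3° ✓; |EF| = 24.80 ✓; ∠(EF, FR) = 86.20° ✗; |FR| = 13.50 ✓.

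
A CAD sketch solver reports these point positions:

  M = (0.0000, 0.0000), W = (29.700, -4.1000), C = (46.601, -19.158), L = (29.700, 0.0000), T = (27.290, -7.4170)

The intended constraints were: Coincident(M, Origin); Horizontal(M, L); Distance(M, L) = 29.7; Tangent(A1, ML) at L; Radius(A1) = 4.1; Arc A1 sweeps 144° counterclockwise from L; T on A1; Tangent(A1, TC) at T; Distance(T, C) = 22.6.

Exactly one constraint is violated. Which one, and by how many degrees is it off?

Tangent(A1, TC) at T — off by 4.70°.

M = (0.00, 0.00) ✓; M.y = 0.00, L.y = 0.00 ✓; |ML| = 29.70 ✓; ∠(WL, LM) = 90.00° ✓; |WL| = 4.100 ✓; bearing(W→T) − bearing(W→L) = 144.0° ✓; |WT| = 4.100 ✓; ∠(WT, TC) = 85.30° ✗; |TC| = 22.60 ✓.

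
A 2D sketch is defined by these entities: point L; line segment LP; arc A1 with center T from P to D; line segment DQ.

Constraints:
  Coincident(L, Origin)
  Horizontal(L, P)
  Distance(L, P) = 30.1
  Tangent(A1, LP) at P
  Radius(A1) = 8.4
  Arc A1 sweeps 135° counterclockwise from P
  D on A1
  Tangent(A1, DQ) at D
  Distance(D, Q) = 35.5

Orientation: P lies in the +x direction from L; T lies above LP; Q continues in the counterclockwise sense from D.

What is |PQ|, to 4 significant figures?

43.85

On A1, P sits at bearing -90° from T; a 135° counterclockwise sweep puts D at bearing 45°, so D = T + 8.4·(cos 45°, sin 45°) = (36.04, 14.34). Since A1 is tangent to DQ there, TD ⟂ DQ, so DQ runs along (−sin 45°, cos 45°); with |DQ| = 35.5, Q = (10.94, 39.44). Then |PQ| = |Q − P| = 43.85.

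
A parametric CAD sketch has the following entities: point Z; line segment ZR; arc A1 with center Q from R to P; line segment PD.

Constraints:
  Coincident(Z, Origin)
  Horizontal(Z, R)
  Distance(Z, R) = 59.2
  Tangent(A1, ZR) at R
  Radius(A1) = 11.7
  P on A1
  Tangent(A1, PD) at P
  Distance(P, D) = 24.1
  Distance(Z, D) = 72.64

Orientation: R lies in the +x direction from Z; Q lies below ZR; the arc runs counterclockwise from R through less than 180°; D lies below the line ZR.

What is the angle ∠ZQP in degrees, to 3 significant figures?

42.4°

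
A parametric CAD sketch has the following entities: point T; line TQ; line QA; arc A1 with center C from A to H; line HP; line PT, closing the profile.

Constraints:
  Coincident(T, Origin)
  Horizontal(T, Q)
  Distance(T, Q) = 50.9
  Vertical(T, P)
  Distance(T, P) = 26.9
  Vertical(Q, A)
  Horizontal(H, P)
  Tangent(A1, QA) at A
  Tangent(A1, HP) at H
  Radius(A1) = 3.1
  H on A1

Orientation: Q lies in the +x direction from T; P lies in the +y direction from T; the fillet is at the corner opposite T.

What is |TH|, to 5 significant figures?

54.849

T is at the origin; TQ is horizontal with |TQ| = 50.9 and Q on the +x side, so Q = (50.900, 0.0000). T and P share the same x with |TP| = 26.9 and P on the +y side, so P = (0.0000, 26.900). The virtual corner opposite T is at (50.900, 26.900). The tangent condition forces CA to be normal to QA and the tangent condition forces CH to be normal to HP, with radius 3.1, so the center C sits 3.1 in from both sides at C = (47.800, 23.800). That places the tangent points at A = (50.900, 23.800) on QA and H = (47.800, 26.900) on HP. Then |TH| = |H − T| = 54.849.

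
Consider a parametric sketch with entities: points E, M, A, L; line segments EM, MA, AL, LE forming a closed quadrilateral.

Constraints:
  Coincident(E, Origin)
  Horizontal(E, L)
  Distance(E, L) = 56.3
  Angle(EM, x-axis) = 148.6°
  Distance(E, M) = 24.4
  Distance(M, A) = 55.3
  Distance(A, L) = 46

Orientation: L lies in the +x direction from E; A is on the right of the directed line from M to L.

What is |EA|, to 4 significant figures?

32.05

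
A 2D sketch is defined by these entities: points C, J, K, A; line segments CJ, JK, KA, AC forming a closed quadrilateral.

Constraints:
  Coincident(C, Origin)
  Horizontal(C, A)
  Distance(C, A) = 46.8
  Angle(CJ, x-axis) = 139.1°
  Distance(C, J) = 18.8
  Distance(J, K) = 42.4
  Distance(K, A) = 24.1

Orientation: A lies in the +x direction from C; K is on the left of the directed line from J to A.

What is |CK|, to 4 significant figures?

31.94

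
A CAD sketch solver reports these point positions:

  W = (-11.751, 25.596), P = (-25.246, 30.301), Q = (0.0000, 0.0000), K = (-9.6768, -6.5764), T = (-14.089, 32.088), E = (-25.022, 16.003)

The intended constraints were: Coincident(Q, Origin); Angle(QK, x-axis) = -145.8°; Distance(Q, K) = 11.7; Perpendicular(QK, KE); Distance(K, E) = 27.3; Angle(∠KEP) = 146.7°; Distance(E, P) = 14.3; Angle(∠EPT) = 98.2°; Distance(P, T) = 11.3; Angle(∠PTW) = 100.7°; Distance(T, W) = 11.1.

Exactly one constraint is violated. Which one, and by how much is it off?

Distance(T, W) = 11.1 — off by 4.20.

Q = (0.00, 0.00) ✓; QK at -145.8° ✓; |QK| = 11.70 ✓; ∠(QK, KE) = 90.00° ✓; |KE| = 27.30 ✓; ∠KEP = 146.7° ✓; |EP| = 14.30 ✓; ∠EPT = 98.20° ✓; |PT| = 11.30 ✓; ∠PTW = 100.7° ✓; |TW| = 6.900 ✗.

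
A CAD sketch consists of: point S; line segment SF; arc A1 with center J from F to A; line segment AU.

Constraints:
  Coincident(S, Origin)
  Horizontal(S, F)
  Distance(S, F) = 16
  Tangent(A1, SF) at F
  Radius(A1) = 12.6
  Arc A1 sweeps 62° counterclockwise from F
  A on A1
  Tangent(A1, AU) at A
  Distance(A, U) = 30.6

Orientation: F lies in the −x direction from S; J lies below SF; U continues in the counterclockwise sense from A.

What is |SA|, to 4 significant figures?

27.94

The tangent condition forces JF to be normal to SF, so J = F + (0, -12.6) = (-16.00, -12.60). On A1, F sits at bearing 90° from J; a 62° counterclockwise sweep puts A at bearing 152°, so A = J + 12.6·(cos 152°, sin 152°) = (-27.13, -6.685). Then |SA| = |A − S| = 27.94.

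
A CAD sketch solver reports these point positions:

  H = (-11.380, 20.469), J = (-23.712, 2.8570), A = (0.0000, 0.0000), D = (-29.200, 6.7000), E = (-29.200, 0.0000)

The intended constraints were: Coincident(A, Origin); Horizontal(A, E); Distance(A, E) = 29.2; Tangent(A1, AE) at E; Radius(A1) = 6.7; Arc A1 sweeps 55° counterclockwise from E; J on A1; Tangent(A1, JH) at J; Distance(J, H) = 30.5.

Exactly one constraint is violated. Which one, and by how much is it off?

Distance(J, H) = 30.5 — off by 9.00.

A = (0.00, 0.00) ✓; A.y = 0.00, E.y = 0.00 ✓; |AE| = 29.20 ✓; ∠(DE, EA) = 90.00° ✓; |DE| = 6.700 ✓; bearing(D→J) − bearing(D→E) = 55.00° ✓; |DJ| = 6.700 ✓; ∠(DJ, JH) = 90.00° ✓; |JH| = 21.50 ✗.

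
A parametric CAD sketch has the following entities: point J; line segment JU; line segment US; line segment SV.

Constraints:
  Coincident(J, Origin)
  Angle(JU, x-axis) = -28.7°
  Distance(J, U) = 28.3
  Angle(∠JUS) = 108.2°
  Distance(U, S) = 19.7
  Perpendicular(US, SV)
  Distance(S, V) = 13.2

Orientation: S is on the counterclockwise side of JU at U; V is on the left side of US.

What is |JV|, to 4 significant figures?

31.65

∠JUS = 108.2°, so US runs at -28.7° + (180° − 108.2°) = 43.10° from the x-axis; with |US| = 19.7, S = U + 19.7·(cos 43.10°, sin 43.10°) = (39.21, -0.1298). The perpendicularity gives SV at right angles to US; with |SV| = 13.2 on the left of US, V = S + 13.2·(-0.6833, 0.7302) = (30.19, 9.508). Then |JV| = |V − J| = 31.65.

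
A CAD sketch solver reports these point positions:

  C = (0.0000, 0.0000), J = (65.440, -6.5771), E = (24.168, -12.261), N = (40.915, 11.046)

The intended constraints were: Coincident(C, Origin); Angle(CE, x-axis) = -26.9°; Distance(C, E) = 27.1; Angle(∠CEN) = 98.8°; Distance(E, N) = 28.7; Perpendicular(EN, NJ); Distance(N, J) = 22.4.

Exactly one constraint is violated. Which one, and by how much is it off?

Distance(N, J) = 22.4 — off by 7.80.

C = (0.00, 0.00) ✓; CE at -26.90° ✓; |CE| = 27.10 ✓; ∠CEN = 98.80° ✓; |EN| = 28.70 ✓; ∠(EN, NJ) = 90.00° ✓; |NJ| = 30.20 ✗.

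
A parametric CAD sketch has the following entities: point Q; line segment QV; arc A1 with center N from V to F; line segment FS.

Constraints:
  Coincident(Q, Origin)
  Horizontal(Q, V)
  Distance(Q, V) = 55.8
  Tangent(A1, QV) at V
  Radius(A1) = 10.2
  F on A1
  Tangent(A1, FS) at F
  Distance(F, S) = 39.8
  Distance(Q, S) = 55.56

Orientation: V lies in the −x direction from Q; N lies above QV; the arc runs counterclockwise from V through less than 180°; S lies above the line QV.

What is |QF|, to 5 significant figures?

46.664

Q is at the origin; Q and V share the same y with |QV| = 55.8 and V on the −x side, so V = (-55.800, 0.0000). Tangency of A1 to QV means the radius NV is perpendicular to QV, so N = V + (0, 10.2) = (-55.800, 10.200). Since NF ⟂ FS (tangency), |NS| = √(10.2² + 39.8²) = 41.086 regardless of where F sits on A1. So S lies on both circle(Q, 55.56) and circle(N, 41.086); the above-QV intersection is S = (-33.227, 44.530). F is the foot of the tangent from S: F = (-46.153, 6.8873).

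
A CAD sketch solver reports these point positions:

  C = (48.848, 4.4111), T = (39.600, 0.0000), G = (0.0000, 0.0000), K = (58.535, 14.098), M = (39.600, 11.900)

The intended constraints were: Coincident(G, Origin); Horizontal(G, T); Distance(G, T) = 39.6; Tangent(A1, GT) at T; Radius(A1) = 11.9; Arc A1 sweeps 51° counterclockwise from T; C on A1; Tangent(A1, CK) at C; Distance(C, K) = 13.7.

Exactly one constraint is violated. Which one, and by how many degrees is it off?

Tangent(A1, CK) at C — off by 6.00°.

G = (0.00, 0.00) ✓; G.y = 0.00, T.y = 0.00 ✓; |GT| = 39.60 ✓; ∠(MT, TG) = 90.00° ✓; |MT| = 11.90 ✓; bearing(M→C) − bearing(M→T) = 51.00° ✓; |MC| = 11.90 ✓; ∠(MC, CK) = 96.00° ✗; |CK| = 13.70 ✓.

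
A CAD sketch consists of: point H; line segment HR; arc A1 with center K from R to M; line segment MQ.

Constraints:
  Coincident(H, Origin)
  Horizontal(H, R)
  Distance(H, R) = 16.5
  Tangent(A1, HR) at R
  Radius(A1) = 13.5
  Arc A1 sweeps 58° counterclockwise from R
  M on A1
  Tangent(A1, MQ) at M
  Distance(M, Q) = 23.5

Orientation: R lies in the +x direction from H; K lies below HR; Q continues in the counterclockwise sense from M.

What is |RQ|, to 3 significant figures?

35.5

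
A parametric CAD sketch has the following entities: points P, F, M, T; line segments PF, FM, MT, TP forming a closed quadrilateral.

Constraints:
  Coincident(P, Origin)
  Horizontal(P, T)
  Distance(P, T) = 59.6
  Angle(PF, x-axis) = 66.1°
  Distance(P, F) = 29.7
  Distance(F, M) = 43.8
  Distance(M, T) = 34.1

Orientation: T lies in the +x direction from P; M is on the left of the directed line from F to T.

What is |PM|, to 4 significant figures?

64.85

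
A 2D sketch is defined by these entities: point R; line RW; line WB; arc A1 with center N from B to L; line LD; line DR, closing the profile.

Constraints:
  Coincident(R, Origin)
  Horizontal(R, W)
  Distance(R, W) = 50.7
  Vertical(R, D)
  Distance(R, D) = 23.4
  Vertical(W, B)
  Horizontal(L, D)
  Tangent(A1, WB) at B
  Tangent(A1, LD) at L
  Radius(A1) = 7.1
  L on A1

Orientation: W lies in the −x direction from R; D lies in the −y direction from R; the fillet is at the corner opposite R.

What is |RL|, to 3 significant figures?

49.5

R is at the origin; R and W share the same y with |RW| = 50.7 and W on the −x side, so W = (-50.7, 0.00). R and D share the same x with |RD| = 23.4 and D on the −y side, so D = (0.00, -23.4). The virtual corner opposite R is at (-50.7, -23.4). The tangent condition forces NB to be normal to WB and tangency of A1 to LD means the radius NL is perpendicular to LD, with radius 7.1, so the center N sits 7.1 in from both sides at N = (-43.6, -16.3). That places the tangent points at B = (-50.7, -16.3) on WB and L = (-43.6, -23.4) on LD. Then |RL| = |L − R| = 49.5.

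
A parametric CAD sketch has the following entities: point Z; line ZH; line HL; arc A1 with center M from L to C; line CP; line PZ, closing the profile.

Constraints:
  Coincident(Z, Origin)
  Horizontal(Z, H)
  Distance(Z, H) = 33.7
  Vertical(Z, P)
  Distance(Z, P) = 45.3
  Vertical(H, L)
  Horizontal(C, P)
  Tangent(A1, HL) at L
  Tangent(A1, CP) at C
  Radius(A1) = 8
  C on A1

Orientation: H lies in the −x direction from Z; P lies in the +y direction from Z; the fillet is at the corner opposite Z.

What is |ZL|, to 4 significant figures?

50.27

The virtual corner opposite Z is at (-33.70, 45.30). A1 meets HL tangentially, so ML is at right angles to HL and since A1 is tangent to CP there, MC ⟂ CP, with radius 8.0, so the center M sits 8.0 in from both sides at M = (-25.70, 37.30). That places the tangent points at L = (-33.70, 37.30) on HL and C = (-25.70, 45.30) on CP. Then |ZL| = |L − Z| = 50.27.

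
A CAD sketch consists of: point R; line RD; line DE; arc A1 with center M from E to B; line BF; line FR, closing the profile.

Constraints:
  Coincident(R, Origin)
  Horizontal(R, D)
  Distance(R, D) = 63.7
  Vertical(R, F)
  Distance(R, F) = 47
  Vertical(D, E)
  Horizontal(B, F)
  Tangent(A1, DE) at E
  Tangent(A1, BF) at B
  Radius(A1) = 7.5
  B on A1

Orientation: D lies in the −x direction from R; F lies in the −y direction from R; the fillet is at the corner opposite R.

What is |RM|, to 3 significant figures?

68.7

R is at the origin; RD is horizontal with |RD| = 63.7 and D on the −x side, so D = (-63.7, 0.00). RF is vertical with |RF| = 47.0 and F on the −y side, so F = (0.00, -47.0). The virtual corner opposite R is at (-63.7, -47.0). Tangency of A1 to DE means the radius ME is perpendicular to DE and the tangent condition forces MB to be normal to BF, with radius 7.5, so the center M sits 7.5 in from both sides at M = (-56.2, -39.5). Then |RM| = |M − R| = 68.7.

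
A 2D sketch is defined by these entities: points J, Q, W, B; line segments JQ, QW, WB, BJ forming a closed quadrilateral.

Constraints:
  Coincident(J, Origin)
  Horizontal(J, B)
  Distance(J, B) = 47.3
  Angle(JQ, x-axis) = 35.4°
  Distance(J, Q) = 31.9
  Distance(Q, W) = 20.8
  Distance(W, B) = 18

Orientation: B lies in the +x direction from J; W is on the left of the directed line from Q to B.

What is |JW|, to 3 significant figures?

50.1

Checks: |QW| = 20.80 ✓; |WB| = 18.00 ✓.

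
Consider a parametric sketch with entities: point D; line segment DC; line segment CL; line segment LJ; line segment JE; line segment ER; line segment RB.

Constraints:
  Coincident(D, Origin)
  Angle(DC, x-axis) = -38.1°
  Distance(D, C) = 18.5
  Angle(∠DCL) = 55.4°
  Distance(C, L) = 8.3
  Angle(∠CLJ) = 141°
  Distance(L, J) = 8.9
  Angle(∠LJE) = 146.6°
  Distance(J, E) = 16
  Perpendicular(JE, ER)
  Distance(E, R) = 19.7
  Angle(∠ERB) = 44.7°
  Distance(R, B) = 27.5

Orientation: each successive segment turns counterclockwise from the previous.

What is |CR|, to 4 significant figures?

26.84

D is at the origin; DC runs at -38.1° with length 18.5, so C = (14.56, -11.42). ∠DCL = 55.4° gives CL at 86.50° from the x-axis; with |CL| = 8.3, L = (15.07, -3.131). ∠CLJ = 141.0° gives LJ at 125.5° from the x-axis; with |LJ| = 8.9, J = (9.897, 4.115). ∠LJE = 146.6° gives JE at 158.9° from the x-axis; with |JE| = 16.0, E = (-5.031, 9.875). JE ⟂ ER, so ER runs at -111.1°; with |ER| = 19.7, R = (-12.12, -8.504). Then |CR| = |R − C| = 26.84.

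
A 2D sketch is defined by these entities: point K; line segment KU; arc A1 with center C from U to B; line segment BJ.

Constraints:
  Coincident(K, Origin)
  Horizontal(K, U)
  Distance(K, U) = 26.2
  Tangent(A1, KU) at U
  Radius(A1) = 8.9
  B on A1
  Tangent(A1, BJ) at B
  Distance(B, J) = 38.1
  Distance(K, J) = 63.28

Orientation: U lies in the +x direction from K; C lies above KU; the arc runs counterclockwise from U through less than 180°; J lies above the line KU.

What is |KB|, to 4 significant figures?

35.04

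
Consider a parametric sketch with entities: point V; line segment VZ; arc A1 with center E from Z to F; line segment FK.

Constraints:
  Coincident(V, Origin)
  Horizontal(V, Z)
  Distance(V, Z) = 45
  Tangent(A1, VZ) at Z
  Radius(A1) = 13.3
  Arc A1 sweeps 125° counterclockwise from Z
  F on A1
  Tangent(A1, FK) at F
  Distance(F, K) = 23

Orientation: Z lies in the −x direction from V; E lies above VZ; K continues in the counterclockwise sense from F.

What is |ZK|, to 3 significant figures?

39.8

V is at the origin; V and Z share the same y with |VZ| = 45.0 and Z on the −x side, so Z = (-45.0, 0.00). Tangency of A1 to VZ means the radius EZ is perpendicular to VZ, so E = Z + (0, 13.3) = (-45.0, 13.3). On A1, Z sits at bearing -90° from E; a 125° counterclockwise sweep puts F at bearing 35°, so F = E + 13.3·(cos 35°, sin 35°) = (-34.1, 20.9). The tangent condition forces EF to be normal to FK, so FK runs along (−sin 35°, cos 35°); with |FK| = 23.0, K = (-47.3, 39.8). Then |ZK| = |K − Z| = 39.8.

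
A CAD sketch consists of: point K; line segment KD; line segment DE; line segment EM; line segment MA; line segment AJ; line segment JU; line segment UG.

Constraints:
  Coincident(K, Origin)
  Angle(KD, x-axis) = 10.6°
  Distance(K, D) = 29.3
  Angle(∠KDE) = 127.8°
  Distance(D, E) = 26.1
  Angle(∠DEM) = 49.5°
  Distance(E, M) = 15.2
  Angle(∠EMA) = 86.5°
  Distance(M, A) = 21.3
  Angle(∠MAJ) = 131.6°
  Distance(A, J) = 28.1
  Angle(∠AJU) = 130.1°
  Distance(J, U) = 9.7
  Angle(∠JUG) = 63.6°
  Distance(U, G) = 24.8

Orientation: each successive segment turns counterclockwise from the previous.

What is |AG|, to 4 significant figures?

16.79

∠AJU = 130.1° gives JU at 25.10° from the x-axis; with |JU| = 9.7, U = (66.39, -2.956). ∠JUG = 63.6° gives UG at 141.5° from the x-axis; with |UG| = 24.8, G = (46.98, 12.48). Then |AG| = |G − A| = 16.79.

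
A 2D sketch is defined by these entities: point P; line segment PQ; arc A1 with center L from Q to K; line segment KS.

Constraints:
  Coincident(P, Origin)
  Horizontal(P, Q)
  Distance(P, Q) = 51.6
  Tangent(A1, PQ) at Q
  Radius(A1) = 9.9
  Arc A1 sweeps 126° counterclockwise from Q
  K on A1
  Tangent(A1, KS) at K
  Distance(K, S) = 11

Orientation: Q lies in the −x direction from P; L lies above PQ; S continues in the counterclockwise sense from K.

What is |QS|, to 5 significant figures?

24.667

P is at the origin; P and Q share the same y with |PQ| = 51.6 and Q on the −x side, so Q = (-51.600, 0.0000). The tangent condition forces LQ to be normal to PQ, so L = Q + (0, 9.9) = (-51.600, 9.9000). On A1, Q sits at bearing -90° from L; a 126° counterclockwise sweep puts K at bearing 36°, so K = L + 9.9·(cos 36°, sin 36°) = (-43.591, 15.719). Tangency of A1 to KS means the radius LK is perpendicular to KS, so KS runs along (−sin 36°, cos 36°); with |KS| = 11.0, S = (-50.056, 24.618). Then |QS| = |S − Q| = 24.667.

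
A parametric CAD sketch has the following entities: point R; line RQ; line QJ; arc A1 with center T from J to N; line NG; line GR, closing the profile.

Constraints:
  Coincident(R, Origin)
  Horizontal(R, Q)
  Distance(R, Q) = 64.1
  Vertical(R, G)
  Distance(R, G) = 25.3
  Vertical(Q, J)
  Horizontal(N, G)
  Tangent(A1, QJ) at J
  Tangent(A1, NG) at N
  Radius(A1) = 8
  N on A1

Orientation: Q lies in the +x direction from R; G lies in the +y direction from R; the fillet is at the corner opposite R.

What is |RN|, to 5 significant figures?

61.541

R is at the origin; R and Q share the same y with |RQ| = 64.1 and Q on the +x side, so Q = (64.100, 0.0000). RG is vertical with |RG| = 25.3 and G on the +y side, so G = (0.0000, 25.300). The virtual corner opposite R is at (64.100, 25.300). The tangent condition forces TJ to be normal to QJ and since A1 is tangent to NG there, TN ⟂ NG, with radius 8.0, so the center T sits 8.0 in from both sides at T = (56.100, 17.300). That places the tangent points at J = (64.100, 17.300) on QJ and N = (56.100, 25.300) on NG. Then |RN| = |N − R| = 61.541.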